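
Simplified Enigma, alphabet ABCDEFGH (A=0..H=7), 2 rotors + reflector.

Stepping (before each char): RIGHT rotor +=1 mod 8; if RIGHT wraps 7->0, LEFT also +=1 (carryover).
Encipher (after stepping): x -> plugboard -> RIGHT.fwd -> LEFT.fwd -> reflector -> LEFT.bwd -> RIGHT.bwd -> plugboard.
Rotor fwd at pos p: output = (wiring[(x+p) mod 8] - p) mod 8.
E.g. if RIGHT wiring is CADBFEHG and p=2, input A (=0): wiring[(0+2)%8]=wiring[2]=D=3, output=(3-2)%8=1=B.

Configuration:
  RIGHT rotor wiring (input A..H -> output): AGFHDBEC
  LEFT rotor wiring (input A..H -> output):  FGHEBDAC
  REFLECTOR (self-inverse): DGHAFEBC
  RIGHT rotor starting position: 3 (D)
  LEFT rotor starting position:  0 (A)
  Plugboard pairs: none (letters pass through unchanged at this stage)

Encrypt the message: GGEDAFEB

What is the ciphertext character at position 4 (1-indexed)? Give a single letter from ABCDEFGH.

Char 1 ('G'): step: R->4, L=0; G->plug->G->R->B->L->G->refl->B->L'->E->R'->E->plug->E
Char 2 ('G'): step: R->5, L=0; G->plug->G->R->C->L->H->refl->C->L'->H->R'->B->plug->B
Char 3 ('E'): step: R->6, L=0; E->plug->E->R->H->L->C->refl->H->L'->C->R'->C->plug->C
Char 4 ('D'): step: R->7, L=0; D->plug->D->R->G->L->A->refl->D->L'->F->R'->H->plug->H

H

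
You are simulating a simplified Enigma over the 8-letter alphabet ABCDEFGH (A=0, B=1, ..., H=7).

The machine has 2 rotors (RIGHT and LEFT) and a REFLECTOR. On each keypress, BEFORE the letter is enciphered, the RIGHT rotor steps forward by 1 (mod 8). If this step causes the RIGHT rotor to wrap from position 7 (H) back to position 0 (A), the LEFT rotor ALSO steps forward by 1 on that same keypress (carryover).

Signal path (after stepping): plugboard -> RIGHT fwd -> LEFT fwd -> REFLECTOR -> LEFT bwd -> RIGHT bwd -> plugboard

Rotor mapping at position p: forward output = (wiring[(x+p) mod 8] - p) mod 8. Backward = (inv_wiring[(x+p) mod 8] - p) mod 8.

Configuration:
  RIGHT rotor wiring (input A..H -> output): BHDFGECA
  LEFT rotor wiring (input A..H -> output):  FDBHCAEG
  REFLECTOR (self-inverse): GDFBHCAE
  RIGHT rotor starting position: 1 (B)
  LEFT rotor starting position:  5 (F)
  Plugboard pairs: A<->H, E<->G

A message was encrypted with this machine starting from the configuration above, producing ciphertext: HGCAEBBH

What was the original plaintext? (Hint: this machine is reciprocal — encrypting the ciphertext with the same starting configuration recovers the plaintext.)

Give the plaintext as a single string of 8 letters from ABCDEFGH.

Char 1 ('H'): step: R->2, L=5; H->plug->A->R->B->L->H->refl->E->L'->F->R'->H->plug->A
Char 2 ('G'): step: R->3, L=5; G->plug->E->R->F->L->E->refl->H->L'->B->R'->C->plug->C
Char 3 ('C'): step: R->4, L=5; C->plug->C->R->G->L->C->refl->F->L'->H->R'->G->plug->E
Char 4 ('A'): step: R->5, L=5; A->plug->H->R->B->L->H->refl->E->L'->F->R'->B->plug->B
Char 5 ('E'): step: R->6, L=5; E->plug->G->R->A->L->D->refl->B->L'->C->R'->B->plug->B
Char 6 ('B'): step: R->7, L=5; B->plug->B->R->C->L->B->refl->D->L'->A->R'->C->plug->C
Char 7 ('B'): step: R->0, L->6 (L advanced); B->plug->B->R->H->L->C->refl->F->L'->D->R'->C->plug->C
Char 8 ('H'): step: R->1, L=6; H->plug->A->R->G->L->E->refl->H->L'->C->R'->B->plug->B

Answer: ACEBBCCB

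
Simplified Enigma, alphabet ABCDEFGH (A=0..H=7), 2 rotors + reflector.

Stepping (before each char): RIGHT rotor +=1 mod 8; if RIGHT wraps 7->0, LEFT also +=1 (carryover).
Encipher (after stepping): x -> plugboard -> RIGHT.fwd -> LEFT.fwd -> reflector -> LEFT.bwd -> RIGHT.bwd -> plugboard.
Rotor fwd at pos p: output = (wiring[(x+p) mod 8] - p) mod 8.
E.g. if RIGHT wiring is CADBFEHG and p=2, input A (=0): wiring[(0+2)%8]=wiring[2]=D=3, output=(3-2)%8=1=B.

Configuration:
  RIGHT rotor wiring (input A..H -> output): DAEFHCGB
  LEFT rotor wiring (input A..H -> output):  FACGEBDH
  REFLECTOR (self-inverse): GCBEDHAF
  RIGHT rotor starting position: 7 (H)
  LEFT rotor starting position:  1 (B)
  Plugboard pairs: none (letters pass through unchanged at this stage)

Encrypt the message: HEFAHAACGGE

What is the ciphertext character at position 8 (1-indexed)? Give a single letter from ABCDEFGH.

Char 1 ('H'): step: R->0, L->2 (L advanced); H->plug->H->R->B->L->E->refl->D->L'->G->R'->G->plug->G
Char 2 ('E'): step: R->1, L=2; E->plug->E->R->B->L->E->refl->D->L'->G->R'->D->plug->D
Char 3 ('F'): step: R->2, L=2; F->plug->F->R->H->L->G->refl->A->L'->A->R'->D->plug->D
Char 4 ('A'): step: R->3, L=2; A->plug->A->R->C->L->C->refl->B->L'->E->R'->B->plug->B
Char 5 ('H'): step: R->4, L=2; H->plug->H->R->B->L->E->refl->D->L'->G->R'->B->plug->B
Char 6 ('A'): step: R->5, L=2; A->plug->A->R->F->L->F->refl->H->L'->D->R'->E->plug->E
Char 7 ('A'): step: R->6, L=2; A->plug->A->R->A->L->A->refl->G->L'->H->R'->F->plug->F
Char 8 ('C'): step: R->7, L=2; C->plug->C->R->B->L->E->refl->D->L'->G->R'->E->plug->E

E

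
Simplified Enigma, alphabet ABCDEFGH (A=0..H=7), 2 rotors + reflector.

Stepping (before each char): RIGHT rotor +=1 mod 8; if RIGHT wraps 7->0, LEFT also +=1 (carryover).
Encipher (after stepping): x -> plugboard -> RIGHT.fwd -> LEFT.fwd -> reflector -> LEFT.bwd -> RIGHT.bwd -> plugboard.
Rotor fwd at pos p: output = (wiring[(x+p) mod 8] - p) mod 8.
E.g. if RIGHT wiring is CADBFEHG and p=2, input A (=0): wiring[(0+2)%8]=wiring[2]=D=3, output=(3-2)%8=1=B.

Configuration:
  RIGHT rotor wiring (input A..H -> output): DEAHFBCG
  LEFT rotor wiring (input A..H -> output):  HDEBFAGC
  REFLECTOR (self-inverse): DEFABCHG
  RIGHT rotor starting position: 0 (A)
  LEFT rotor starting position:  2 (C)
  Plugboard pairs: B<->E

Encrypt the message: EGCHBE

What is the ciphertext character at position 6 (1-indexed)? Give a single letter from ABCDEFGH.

Char 1 ('E'): step: R->1, L=2; E->plug->B->R->H->L->B->refl->E->L'->E->R'->D->plug->D
Char 2 ('G'): step: R->2, L=2; G->plug->G->R->B->L->H->refl->G->L'->D->R'->C->plug->C
Char 3 ('C'): step: R->3, L=2; C->plug->C->R->G->L->F->refl->C->L'->A->R'->F->plug->F
Char 4 ('H'): step: R->4, L=2; H->plug->H->R->D->L->G->refl->H->L'->B->R'->A->plug->A
Char 5 ('B'): step: R->5, L=2; B->plug->E->R->H->L->B->refl->E->L'->E->R'->A->plug->A
Char 6 ('E'): step: R->6, L=2; E->plug->B->R->A->L->C->refl->F->L'->G->R'->D->plug->D

D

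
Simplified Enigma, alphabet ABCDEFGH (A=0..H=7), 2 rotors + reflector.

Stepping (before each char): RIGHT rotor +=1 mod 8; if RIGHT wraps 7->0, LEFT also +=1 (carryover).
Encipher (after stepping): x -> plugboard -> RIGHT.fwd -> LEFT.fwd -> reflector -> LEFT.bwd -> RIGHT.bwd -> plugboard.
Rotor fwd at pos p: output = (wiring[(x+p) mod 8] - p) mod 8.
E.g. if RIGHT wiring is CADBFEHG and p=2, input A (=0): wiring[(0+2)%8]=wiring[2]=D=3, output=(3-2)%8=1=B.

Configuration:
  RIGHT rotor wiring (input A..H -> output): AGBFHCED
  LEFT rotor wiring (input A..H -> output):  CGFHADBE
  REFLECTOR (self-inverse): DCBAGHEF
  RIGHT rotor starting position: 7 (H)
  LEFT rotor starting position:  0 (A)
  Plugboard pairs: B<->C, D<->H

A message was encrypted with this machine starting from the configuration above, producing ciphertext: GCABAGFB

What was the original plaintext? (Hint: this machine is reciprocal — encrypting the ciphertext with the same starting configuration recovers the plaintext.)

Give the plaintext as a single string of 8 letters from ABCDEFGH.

Char 1 ('G'): step: R->0, L->1 (L advanced); G->plug->G->R->E->L->C->refl->B->L'->H->R'->E->plug->E
Char 2 ('C'): step: R->1, L=1; C->plug->B->R->A->L->F->refl->H->L'->D->R'->F->plug->F
Char 3 ('A'): step: R->2, L=1; A->plug->A->R->H->L->B->refl->C->L'->E->R'->H->plug->D
Char 4 ('B'): step: R->3, L=1; B->plug->C->R->H->L->B->refl->C->L'->E->R'->B->plug->C
Char 5 ('A'): step: R->4, L=1; A->plug->A->R->D->L->H->refl->F->L'->A->R'->C->plug->B
Char 6 ('G'): step: R->5, L=1; G->plug->G->R->A->L->F->refl->H->L'->D->R'->D->plug->H
Char 7 ('F'): step: R->6, L=1; F->plug->F->R->H->L->B->refl->C->L'->E->R'->H->plug->D
Char 8 ('B'): step: R->7, L=1; B->plug->C->R->H->L->B->refl->C->L'->E->R'->A->plug->A

Answer: EFDCBHDA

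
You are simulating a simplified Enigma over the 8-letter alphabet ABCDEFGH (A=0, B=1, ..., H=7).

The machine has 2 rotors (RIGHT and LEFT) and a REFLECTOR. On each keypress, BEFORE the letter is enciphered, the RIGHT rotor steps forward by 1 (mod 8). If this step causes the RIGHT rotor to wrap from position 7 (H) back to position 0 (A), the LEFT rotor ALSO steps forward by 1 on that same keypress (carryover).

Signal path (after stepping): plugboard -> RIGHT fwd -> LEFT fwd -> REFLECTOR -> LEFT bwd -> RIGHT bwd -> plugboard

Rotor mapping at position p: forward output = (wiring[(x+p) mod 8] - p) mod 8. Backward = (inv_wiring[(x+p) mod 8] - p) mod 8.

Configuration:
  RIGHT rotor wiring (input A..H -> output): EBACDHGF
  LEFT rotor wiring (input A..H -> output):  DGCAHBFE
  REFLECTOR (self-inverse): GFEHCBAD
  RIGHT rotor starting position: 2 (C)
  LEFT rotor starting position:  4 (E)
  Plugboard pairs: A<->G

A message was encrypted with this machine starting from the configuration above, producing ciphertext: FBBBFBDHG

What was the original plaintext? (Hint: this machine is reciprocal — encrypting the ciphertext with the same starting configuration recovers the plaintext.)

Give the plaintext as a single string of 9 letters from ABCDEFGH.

Answer: EHGAAEEBB

Derivation:
Char 1 ('F'): step: R->3, L=4; F->plug->F->R->B->L->F->refl->B->L'->C->R'->E->plug->E
Char 2 ('B'): step: R->4, L=4; B->plug->B->R->D->L->A->refl->G->L'->G->R'->H->plug->H
Char 3 ('B'): step: R->5, L=4; B->plug->B->R->B->L->F->refl->B->L'->C->R'->A->plug->G
Char 4 ('B'): step: R->6, L=4; B->plug->B->R->H->L->E->refl->C->L'->F->R'->G->plug->A
Char 5 ('F'): step: R->7, L=4; F->plug->F->R->E->L->H->refl->D->L'->A->R'->G->plug->A
Char 6 ('B'): step: R->0, L->5 (L advanced); B->plug->B->R->B->L->A->refl->G->L'->D->R'->E->plug->E
Char 7 ('D'): step: R->1, L=5; D->plug->D->R->C->L->H->refl->D->L'->G->R'->E->plug->E
Char 8 ('H'): step: R->2, L=5; H->plug->H->R->H->L->C->refl->E->L'->A->R'->B->plug->B
Char 9 ('G'): step: R->3, L=5; G->plug->A->R->H->L->C->refl->E->L'->A->R'->B->plug->B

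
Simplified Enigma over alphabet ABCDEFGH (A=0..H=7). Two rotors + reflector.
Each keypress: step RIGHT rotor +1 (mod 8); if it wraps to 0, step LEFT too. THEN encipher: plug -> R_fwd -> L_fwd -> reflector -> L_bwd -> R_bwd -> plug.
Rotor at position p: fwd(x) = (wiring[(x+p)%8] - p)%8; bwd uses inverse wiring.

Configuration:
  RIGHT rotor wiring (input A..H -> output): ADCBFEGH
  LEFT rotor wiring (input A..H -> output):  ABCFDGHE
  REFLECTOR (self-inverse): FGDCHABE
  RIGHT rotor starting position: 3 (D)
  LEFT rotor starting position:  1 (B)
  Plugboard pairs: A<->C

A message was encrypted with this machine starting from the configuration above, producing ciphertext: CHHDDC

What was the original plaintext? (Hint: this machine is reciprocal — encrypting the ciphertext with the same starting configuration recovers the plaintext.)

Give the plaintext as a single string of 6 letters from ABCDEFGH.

Answer: HGFFEG

Derivation:
Char 1 ('C'): step: R->4, L=1; C->plug->A->R->B->L->B->refl->G->L'->F->R'->H->plug->H
Char 2 ('H'): step: R->5, L=1; H->plug->H->R->A->L->A->refl->F->L'->E->R'->G->plug->G
Char 3 ('H'): step: R->6, L=1; H->plug->H->R->G->L->D->refl->C->L'->D->R'->F->plug->F
Char 4 ('D'): step: R->7, L=1; D->plug->D->R->D->L->C->refl->D->L'->G->R'->F->plug->F
Char 5 ('D'): step: R->0, L->2 (L advanced); D->plug->D->R->B->L->D->refl->C->L'->F->R'->E->plug->E
Char 6 ('C'): step: R->1, L=2; C->plug->A->R->C->L->B->refl->G->L'->G->R'->G->plug->G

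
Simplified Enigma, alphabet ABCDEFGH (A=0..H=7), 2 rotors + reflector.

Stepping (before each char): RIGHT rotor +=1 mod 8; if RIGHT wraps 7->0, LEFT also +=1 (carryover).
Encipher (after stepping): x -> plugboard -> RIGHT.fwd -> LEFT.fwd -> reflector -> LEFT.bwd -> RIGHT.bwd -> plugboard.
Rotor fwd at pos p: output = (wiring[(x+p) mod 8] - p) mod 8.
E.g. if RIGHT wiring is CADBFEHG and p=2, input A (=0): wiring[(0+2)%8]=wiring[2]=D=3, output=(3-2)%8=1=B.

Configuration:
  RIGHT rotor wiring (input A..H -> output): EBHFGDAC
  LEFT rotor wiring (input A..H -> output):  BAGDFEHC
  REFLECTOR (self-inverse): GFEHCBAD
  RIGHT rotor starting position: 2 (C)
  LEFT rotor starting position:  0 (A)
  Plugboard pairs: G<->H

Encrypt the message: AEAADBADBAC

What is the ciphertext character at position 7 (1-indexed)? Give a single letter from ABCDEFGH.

Char 1 ('A'): step: R->3, L=0; A->plug->A->R->C->L->G->refl->A->L'->B->R'->F->plug->F
Char 2 ('E'): step: R->4, L=0; E->plug->E->R->A->L->B->refl->F->L'->E->R'->C->plug->C
Char 3 ('A'): step: R->5, L=0; A->plug->A->R->G->L->H->refl->D->L'->D->R'->B->plug->B
Char 4 ('A'): step: R->6, L=0; A->plug->A->R->C->L->G->refl->A->L'->B->R'->E->plug->E
Char 5 ('D'): step: R->7, L=0; D->plug->D->R->A->L->B->refl->F->L'->E->R'->G->plug->H
Char 6 ('B'): step: R->0, L->1 (L advanced); B->plug->B->R->B->L->F->refl->B->L'->G->R'->E->plug->E
Char 7 ('A'): step: R->1, L=1; A->plug->A->R->A->L->H->refl->D->L'->E->R'->C->plug->C

C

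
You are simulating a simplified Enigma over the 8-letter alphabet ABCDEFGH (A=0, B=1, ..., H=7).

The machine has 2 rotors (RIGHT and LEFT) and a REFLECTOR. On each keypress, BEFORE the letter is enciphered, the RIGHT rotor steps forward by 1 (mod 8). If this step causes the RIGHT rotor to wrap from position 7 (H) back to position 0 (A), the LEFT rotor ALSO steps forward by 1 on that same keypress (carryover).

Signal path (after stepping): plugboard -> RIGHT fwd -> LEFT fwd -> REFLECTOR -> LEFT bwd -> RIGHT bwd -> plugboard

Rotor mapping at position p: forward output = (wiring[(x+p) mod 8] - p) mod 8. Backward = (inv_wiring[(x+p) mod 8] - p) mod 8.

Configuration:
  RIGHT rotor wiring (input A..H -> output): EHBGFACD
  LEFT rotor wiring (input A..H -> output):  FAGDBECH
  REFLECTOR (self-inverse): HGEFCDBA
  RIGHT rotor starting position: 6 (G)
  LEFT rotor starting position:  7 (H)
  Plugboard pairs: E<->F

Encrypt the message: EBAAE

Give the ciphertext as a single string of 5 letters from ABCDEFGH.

Answer: FCCED

Derivation:
Char 1 ('E'): step: R->7, L=7; E->plug->F->R->G->L->F->refl->D->L'->H->R'->E->plug->F
Char 2 ('B'): step: R->0, L->0 (L advanced); B->plug->B->R->H->L->H->refl->A->L'->B->R'->C->plug->C
Char 3 ('A'): step: R->1, L=0; A->plug->A->R->G->L->C->refl->E->L'->F->R'->C->plug->C
Char 4 ('A'): step: R->2, L=0; A->plug->A->R->H->L->H->refl->A->L'->B->R'->F->plug->E
Char 5 ('E'): step: R->3, L=0; E->plug->F->R->B->L->A->refl->H->L'->H->R'->D->plug->D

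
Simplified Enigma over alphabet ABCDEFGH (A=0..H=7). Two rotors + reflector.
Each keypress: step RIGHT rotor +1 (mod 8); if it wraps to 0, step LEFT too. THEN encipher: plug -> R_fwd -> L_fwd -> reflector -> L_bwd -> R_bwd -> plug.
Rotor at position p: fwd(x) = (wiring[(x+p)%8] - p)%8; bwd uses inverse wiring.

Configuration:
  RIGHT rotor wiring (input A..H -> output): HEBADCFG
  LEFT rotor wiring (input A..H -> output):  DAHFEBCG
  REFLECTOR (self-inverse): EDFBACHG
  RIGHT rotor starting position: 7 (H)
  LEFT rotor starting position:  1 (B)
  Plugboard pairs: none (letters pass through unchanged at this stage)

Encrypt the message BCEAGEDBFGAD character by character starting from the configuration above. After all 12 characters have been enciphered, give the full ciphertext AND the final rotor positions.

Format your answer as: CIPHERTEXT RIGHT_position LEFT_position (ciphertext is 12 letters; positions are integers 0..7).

Answer: GAAFHGCDECGE 3 3

Derivation:
Char 1 ('B'): step: R->0, L->2 (L advanced); B->plug->B->R->E->L->A->refl->E->L'->F->R'->G->plug->G
Char 2 ('C'): step: R->1, L=2; C->plug->C->R->H->L->G->refl->H->L'->D->R'->A->plug->A
Char 3 ('E'): step: R->2, L=2; E->plug->E->R->D->L->H->refl->G->L'->H->R'->A->plug->A
Char 4 ('A'): step: R->3, L=2; A->plug->A->R->F->L->E->refl->A->L'->E->R'->F->plug->F
Char 5 ('G'): step: R->4, L=2; G->plug->G->R->F->L->E->refl->A->L'->E->R'->H->plug->H
Char 6 ('E'): step: R->5, L=2; E->plug->E->R->H->L->G->refl->H->L'->D->R'->G->plug->G
Char 7 ('D'): step: R->6, L=2; D->plug->D->R->G->L->B->refl->D->L'->B->R'->C->plug->C
Char 8 ('B'): step: R->7, L=2; B->plug->B->R->A->L->F->refl->C->L'->C->R'->D->plug->D
Char 9 ('F'): step: R->0, L->3 (L advanced); F->plug->F->R->C->L->G->refl->H->L'->D->R'->E->plug->E
Char 10 ('G'): step: R->1, L=3; G->plug->G->R->F->L->A->refl->E->L'->H->R'->C->plug->C
Char 11 ('A'): step: R->2, L=3; A->plug->A->R->H->L->E->refl->A->L'->F->R'->G->plug->G
Char 12 ('D'): step: R->3, L=3; D->plug->D->R->C->L->G->refl->H->L'->D->R'->E->plug->E
Final: ciphertext=GAAFHGCDECGE, RIGHT=3, LEFT=3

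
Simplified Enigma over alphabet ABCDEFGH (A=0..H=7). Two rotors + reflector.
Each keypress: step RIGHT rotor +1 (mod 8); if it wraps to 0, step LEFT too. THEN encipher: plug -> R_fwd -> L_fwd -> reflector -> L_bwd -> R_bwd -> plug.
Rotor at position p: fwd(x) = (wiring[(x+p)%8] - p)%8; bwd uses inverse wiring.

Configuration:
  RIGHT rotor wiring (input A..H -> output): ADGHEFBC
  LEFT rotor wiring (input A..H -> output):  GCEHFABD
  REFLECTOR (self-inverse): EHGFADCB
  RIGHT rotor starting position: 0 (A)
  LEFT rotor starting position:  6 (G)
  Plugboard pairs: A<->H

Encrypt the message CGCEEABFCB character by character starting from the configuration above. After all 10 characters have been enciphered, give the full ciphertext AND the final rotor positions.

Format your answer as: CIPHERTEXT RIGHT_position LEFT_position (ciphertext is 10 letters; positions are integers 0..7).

Answer: BBAFCBEDGE 2 7

Derivation:
Char 1 ('C'): step: R->1, L=6; C->plug->C->R->G->L->H->refl->B->L'->F->R'->B->plug->B
Char 2 ('G'): step: R->2, L=6; G->plug->G->R->G->L->H->refl->B->L'->F->R'->B->plug->B
Char 3 ('C'): step: R->3, L=6; C->plug->C->R->C->L->A->refl->E->L'->D->R'->H->plug->A
Char 4 ('E'): step: R->4, L=6; E->plug->E->R->E->L->G->refl->C->L'->H->R'->F->plug->F
Char 5 ('E'): step: R->5, L=6; E->plug->E->R->G->L->H->refl->B->L'->F->R'->C->plug->C
Char 6 ('A'): step: R->6, L=6; A->plug->H->R->H->L->C->refl->G->L'->E->R'->B->plug->B
Char 7 ('B'): step: R->7, L=6; B->plug->B->R->B->L->F->refl->D->L'->A->R'->E->plug->E
Char 8 ('F'): step: R->0, L->7 (L advanced); F->plug->F->R->F->L->G->refl->C->L'->H->R'->D->plug->D
Char 9 ('C'): step: R->1, L=7; C->plug->C->R->G->L->B->refl->H->L'->B->R'->G->plug->G
Char 10 ('B'): step: R->2, L=7; B->plug->B->R->F->L->G->refl->C->L'->H->R'->E->plug->E
Final: ciphertext=BBAFCBEDGE, RIGHT=2, LEFT=7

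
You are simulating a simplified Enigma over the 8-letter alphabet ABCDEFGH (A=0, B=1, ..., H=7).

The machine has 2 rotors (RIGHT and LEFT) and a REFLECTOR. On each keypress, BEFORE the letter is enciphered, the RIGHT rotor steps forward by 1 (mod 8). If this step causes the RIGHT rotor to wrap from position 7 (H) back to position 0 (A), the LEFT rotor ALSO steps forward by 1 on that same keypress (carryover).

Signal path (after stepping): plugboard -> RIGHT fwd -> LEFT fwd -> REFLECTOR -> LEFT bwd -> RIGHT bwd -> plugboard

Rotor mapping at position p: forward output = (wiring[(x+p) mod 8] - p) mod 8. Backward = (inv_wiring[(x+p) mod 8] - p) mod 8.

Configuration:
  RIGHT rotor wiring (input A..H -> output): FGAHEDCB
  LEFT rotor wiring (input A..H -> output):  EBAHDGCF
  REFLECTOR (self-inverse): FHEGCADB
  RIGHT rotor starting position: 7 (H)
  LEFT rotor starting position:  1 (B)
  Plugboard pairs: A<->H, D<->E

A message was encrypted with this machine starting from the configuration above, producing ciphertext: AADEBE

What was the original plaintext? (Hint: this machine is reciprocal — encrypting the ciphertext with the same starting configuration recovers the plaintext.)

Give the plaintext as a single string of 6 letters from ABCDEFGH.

Answer: DFBFFB

Derivation:
Char 1 ('A'): step: R->0, L->2 (L advanced); A->plug->H->R->B->L->F->refl->A->L'->E->R'->E->plug->D
Char 2 ('A'): step: R->1, L=2; A->plug->H->R->E->L->A->refl->F->L'->B->R'->F->plug->F
Char 3 ('D'): step: R->2, L=2; D->plug->E->R->A->L->G->refl->D->L'->F->R'->B->plug->B
Char 4 ('E'): step: R->3, L=2; E->plug->D->R->H->L->H->refl->B->L'->C->R'->F->plug->F
Char 5 ('B'): step: R->4, L=2; B->plug->B->R->H->L->H->refl->B->L'->C->R'->F->plug->F
Char 6 ('E'): step: R->5, L=2; E->plug->D->R->A->L->G->refl->D->L'->F->R'->B->plug->B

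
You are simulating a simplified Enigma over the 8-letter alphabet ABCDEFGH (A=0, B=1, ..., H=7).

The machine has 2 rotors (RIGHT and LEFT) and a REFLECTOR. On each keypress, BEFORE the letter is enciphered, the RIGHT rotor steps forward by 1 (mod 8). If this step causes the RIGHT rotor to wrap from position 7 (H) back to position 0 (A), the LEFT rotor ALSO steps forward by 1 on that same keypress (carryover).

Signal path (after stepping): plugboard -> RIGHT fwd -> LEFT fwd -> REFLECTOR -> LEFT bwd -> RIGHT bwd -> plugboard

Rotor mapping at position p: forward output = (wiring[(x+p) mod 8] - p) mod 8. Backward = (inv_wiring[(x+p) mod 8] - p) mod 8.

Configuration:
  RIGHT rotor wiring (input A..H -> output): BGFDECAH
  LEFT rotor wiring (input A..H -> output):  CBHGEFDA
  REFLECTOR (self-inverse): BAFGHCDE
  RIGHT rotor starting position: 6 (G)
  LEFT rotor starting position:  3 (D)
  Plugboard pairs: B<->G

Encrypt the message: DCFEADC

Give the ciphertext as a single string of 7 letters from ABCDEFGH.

Answer: AHAHGFG

Derivation:
Char 1 ('D'): step: R->7, L=3; D->plug->D->R->G->L->G->refl->D->L'->A->R'->A->plug->A
Char 2 ('C'): step: R->0, L->4 (L advanced); C->plug->C->R->F->L->F->refl->C->L'->H->R'->H->plug->H
Char 3 ('F'): step: R->1, L=4; F->plug->F->R->H->L->C->refl->F->L'->F->R'->A->plug->A
Char 4 ('E'): step: R->2, L=4; E->plug->E->R->G->L->D->refl->G->L'->E->R'->H->plug->H
Char 5 ('A'): step: R->3, L=4; A->plug->A->R->A->L->A->refl->B->L'->B->R'->B->plug->G
Char 6 ('D'): step: R->4, L=4; D->plug->D->R->D->L->E->refl->H->L'->C->R'->F->plug->F
Char 7 ('C'): step: R->5, L=4; C->plug->C->R->C->L->H->refl->E->L'->D->R'->B->plug->G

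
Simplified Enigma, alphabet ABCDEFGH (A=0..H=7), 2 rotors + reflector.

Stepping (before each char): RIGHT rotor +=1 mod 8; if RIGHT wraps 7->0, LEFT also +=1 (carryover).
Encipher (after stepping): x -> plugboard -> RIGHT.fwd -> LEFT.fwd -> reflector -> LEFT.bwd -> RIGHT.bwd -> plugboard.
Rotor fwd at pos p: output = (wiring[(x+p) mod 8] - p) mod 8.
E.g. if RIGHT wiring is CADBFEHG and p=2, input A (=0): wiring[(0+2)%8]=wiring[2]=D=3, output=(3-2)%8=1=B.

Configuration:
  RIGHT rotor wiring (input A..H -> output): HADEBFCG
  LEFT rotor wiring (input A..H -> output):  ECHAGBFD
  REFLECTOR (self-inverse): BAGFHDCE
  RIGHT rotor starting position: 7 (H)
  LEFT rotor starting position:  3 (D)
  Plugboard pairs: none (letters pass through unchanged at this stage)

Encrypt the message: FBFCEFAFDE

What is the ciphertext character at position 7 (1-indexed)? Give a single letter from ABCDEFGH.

Char 1 ('F'): step: R->0, L->4 (L advanced); F->plug->F->R->F->L->G->refl->C->L'->A->R'->B->plug->B
Char 2 ('B'): step: R->1, L=4; B->plug->B->R->C->L->B->refl->A->L'->E->R'->E->plug->E
Char 3 ('F'): step: R->2, L=4; F->plug->F->R->E->L->A->refl->B->L'->C->R'->B->plug->B
Char 4 ('C'): step: R->3, L=4; C->plug->C->R->C->L->B->refl->A->L'->E->R'->F->plug->F
Char 5 ('E'): step: R->4, L=4; E->plug->E->R->D->L->H->refl->E->L'->H->R'->G->plug->G
Char 6 ('F'): step: R->5, L=4; F->plug->F->R->G->L->D->refl->F->L'->B->R'->C->plug->C
Char 7 ('A'): step: R->6, L=4; A->plug->A->R->E->L->A->refl->B->L'->C->R'->D->plug->D

D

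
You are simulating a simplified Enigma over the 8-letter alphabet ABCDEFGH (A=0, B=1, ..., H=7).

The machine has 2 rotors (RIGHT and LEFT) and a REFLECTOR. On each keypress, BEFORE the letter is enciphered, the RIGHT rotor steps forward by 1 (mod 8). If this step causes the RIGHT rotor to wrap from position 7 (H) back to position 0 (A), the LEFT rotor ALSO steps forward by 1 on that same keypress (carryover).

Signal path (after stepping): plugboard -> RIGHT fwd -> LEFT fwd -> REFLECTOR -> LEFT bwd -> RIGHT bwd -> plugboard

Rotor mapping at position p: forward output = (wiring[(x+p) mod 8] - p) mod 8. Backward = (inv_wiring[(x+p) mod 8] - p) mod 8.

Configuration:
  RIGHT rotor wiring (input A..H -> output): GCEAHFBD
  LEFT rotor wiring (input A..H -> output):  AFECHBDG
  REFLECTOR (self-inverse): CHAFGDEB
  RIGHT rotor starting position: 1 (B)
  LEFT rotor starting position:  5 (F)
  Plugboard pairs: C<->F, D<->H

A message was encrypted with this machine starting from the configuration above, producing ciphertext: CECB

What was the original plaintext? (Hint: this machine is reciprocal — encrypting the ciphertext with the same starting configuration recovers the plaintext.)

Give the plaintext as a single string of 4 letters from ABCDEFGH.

Char 1 ('C'): step: R->2, L=5; C->plug->F->R->B->L->G->refl->E->L'->A->R'->H->plug->D
Char 2 ('E'): step: R->3, L=5; E->plug->E->R->A->L->E->refl->G->L'->B->R'->H->plug->D
Char 3 ('C'): step: R->4, L=5; C->plug->F->R->G->L->F->refl->D->L'->D->R'->A->plug->A
Char 4 ('B'): step: R->5, L=5; B->plug->B->R->E->L->A->refl->C->L'->H->R'->F->plug->C

Answer: DDAC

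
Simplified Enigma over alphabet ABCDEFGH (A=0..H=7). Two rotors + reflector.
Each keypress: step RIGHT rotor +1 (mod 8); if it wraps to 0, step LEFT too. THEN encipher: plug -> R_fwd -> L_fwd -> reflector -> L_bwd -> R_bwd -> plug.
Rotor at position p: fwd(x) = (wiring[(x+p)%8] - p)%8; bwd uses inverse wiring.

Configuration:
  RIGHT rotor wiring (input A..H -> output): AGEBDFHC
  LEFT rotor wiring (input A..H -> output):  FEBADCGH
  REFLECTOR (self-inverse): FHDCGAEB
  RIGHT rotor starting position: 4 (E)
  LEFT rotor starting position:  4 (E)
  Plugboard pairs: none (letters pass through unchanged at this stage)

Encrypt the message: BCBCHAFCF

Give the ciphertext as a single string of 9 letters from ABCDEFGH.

Char 1 ('B'): step: R->5, L=4; B->plug->B->R->C->L->C->refl->D->L'->D->R'->D->plug->D
Char 2 ('C'): step: R->6, L=4; C->plug->C->R->C->L->C->refl->D->L'->D->R'->F->plug->F
Char 3 ('B'): step: R->7, L=4; B->plug->B->R->B->L->G->refl->E->L'->H->R'->C->plug->C
Char 4 ('C'): step: R->0, L->5 (L advanced); C->plug->C->R->E->L->H->refl->B->L'->B->R'->D->plug->D
Char 5 ('H'): step: R->1, L=5; H->plug->H->R->H->L->G->refl->E->L'->F->R'->A->plug->A
Char 6 ('A'): step: R->2, L=5; A->plug->A->R->C->L->C->refl->D->L'->G->R'->G->plug->G
Char 7 ('F'): step: R->3, L=5; F->plug->F->R->F->L->E->refl->G->L'->H->R'->E->plug->E
Char 8 ('C'): step: R->4, L=5; C->plug->C->R->D->L->A->refl->F->L'->A->R'->G->plug->G
Char 9 ('F'): step: R->5, L=5; F->plug->F->R->H->L->G->refl->E->L'->F->R'->C->plug->C

Answer: DFCDAGEGC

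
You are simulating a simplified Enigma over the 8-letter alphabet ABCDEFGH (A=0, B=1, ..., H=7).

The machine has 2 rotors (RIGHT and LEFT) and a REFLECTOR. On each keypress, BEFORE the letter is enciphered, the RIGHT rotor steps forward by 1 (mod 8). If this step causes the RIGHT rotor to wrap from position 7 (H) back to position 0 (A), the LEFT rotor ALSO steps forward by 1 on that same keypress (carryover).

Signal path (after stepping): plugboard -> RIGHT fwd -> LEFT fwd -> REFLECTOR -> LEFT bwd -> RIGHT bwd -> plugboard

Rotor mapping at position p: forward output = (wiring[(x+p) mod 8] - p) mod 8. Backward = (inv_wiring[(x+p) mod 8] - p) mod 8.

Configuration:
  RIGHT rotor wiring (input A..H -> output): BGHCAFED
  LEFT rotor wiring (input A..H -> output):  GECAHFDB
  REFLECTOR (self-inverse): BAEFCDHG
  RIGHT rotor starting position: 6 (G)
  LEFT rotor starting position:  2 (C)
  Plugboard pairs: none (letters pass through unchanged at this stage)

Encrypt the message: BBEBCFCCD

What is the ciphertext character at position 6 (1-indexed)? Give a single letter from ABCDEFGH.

Char 1 ('B'): step: R->7, L=2; B->plug->B->R->C->L->F->refl->D->L'->D->R'->E->plug->E
Char 2 ('B'): step: R->0, L->3 (L advanced); B->plug->B->R->G->L->B->refl->A->L'->D->R'->H->plug->H
Char 3 ('E'): step: R->1, L=3; E->plug->E->R->E->L->G->refl->H->L'->H->R'->D->plug->D
Char 4 ('B'): step: R->2, L=3; B->plug->B->R->A->L->F->refl->D->L'->F->R'->A->plug->A
Char 5 ('C'): step: R->3, L=3; C->plug->C->R->C->L->C->refl->E->L'->B->R'->D->plug->D
Char 6 ('F'): step: R->4, L=3; F->plug->F->R->C->L->C->refl->E->L'->B->R'->B->plug->B

B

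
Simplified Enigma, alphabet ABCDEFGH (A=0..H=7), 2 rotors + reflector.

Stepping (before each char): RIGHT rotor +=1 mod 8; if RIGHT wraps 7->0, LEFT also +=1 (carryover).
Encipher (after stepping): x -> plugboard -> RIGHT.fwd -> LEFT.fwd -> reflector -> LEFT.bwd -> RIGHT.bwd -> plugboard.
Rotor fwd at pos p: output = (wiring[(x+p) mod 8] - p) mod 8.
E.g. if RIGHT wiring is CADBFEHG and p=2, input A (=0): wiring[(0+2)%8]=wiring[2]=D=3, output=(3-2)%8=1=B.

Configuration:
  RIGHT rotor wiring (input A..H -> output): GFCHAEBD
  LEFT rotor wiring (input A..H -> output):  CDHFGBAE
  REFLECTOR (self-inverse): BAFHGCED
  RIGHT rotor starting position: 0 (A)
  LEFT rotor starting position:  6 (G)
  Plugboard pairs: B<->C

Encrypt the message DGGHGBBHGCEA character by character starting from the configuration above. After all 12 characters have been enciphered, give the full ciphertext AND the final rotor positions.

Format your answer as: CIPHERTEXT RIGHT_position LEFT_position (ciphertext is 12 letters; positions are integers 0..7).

Answer: HBBCDAADAFDE 4 7

Derivation:
Char 1 ('D'): step: R->1, L=6; D->plug->D->R->H->L->D->refl->H->L'->F->R'->H->plug->H
Char 2 ('G'): step: R->2, L=6; G->plug->G->R->E->L->B->refl->A->L'->G->R'->C->plug->B
Char 3 ('G'): step: R->3, L=6; G->plug->G->R->C->L->E->refl->G->L'->B->R'->C->plug->B
Char 4 ('H'): step: R->4, L=6; H->plug->H->R->D->L->F->refl->C->L'->A->R'->B->plug->C
Char 5 ('G'): step: R->5, L=6; G->plug->G->R->C->L->E->refl->G->L'->B->R'->D->plug->D
Char 6 ('B'): step: R->6, L=6; B->plug->C->R->A->L->C->refl->F->L'->D->R'->A->plug->A
Char 7 ('B'): step: R->7, L=6; B->plug->C->R->G->L->A->refl->B->L'->E->R'->A->plug->A
Char 8 ('H'): step: R->0, L->7 (L advanced); H->plug->H->R->D->L->A->refl->B->L'->H->R'->D->plug->D
Char 9 ('G'): step: R->1, L=7; G->plug->G->R->C->L->E->refl->G->L'->E->R'->A->plug->A
Char 10 ('C'): step: R->2, L=7; C->plug->B->R->F->L->H->refl->D->L'->B->R'->F->plug->F
Char 11 ('E'): step: R->3, L=7; E->plug->E->R->A->L->F->refl->C->L'->G->R'->D->plug->D
Char 12 ('A'): step: R->4, L=7; A->plug->A->R->E->L->G->refl->E->L'->C->R'->E->plug->E
Final: ciphertext=HBBCDAADAFDE, RIGHT=4, LEFT=7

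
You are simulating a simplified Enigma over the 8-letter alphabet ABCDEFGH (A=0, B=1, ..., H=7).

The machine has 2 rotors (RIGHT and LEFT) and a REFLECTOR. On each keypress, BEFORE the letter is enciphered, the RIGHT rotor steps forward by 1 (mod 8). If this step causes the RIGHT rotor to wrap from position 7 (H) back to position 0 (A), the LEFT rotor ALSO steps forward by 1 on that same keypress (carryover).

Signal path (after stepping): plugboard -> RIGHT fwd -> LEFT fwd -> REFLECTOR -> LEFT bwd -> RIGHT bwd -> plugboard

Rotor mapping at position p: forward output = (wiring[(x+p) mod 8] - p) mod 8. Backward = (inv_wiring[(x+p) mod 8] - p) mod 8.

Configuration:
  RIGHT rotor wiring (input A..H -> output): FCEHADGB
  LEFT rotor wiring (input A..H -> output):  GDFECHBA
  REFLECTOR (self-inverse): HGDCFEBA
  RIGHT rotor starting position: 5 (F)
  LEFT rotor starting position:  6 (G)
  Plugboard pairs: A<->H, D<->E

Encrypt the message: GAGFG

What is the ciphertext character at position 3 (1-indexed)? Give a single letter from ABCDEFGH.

Char 1 ('G'): step: R->6, L=6; G->plug->G->R->C->L->A->refl->H->L'->E->R'->D->plug->E
Char 2 ('A'): step: R->7, L=6; A->plug->H->R->H->L->B->refl->G->L'->F->R'->D->plug->E
Char 3 ('G'): step: R->0, L->7 (L advanced); G->plug->G->R->G->L->A->refl->H->L'->B->R'->H->plug->A

A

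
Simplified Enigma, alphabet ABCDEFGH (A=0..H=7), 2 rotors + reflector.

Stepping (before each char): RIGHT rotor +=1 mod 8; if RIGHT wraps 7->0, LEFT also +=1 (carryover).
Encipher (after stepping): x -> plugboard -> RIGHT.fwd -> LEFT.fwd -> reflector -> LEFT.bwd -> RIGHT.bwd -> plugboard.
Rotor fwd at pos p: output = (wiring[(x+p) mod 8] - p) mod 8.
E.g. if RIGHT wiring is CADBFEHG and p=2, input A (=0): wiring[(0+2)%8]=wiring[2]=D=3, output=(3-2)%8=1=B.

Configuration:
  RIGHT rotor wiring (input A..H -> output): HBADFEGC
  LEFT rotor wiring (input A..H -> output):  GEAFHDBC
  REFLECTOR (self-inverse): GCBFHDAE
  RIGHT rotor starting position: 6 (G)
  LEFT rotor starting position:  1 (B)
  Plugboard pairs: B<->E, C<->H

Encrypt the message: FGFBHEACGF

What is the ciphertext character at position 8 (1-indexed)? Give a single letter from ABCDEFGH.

Char 1 ('F'): step: R->7, L=1; F->plug->F->R->G->L->B->refl->C->L'->E->R'->E->plug->B
Char 2 ('G'): step: R->0, L->2 (L advanced); G->plug->G->R->G->L->E->refl->H->L'->E->R'->F->plug->F
Char 3 ('F'): step: R->1, L=2; F->plug->F->R->F->L->A->refl->G->L'->A->R'->A->plug->A
Char 4 ('B'): step: R->2, L=2; B->plug->E->R->E->L->H->refl->E->L'->G->R'->A->plug->A
Char 5 ('H'): step: R->3, L=2; H->plug->C->R->B->L->D->refl->F->L'->C->R'->B->plug->E
Char 6 ('E'): step: R->4, L=2; E->plug->B->R->A->L->G->refl->A->L'->F->R'->F->plug->F
Char 7 ('A'): step: R->5, L=2; A->plug->A->R->H->L->C->refl->B->L'->D->R'->F->plug->F
Char 8 ('C'): step: R->6, L=2; C->plug->H->R->G->L->E->refl->H->L'->E->R'->B->plug->E

E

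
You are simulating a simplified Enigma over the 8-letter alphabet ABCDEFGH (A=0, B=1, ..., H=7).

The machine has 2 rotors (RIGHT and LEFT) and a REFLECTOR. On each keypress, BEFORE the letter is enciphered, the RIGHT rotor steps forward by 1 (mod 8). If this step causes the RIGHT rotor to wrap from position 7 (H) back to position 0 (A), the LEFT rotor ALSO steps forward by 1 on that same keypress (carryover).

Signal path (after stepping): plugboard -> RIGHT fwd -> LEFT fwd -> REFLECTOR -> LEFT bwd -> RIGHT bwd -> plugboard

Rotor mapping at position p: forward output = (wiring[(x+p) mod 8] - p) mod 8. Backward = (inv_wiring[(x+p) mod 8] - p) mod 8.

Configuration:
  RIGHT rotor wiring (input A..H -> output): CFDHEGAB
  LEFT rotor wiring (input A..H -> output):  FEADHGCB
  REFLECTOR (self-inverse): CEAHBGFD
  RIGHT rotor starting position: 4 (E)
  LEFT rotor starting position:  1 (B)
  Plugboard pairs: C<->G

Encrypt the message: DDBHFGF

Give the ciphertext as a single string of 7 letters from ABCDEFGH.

Answer: HEDGACA

Derivation:
Char 1 ('D'): step: R->5, L=1; D->plug->D->R->F->L->B->refl->E->L'->H->R'->H->plug->H
Char 2 ('D'): step: R->6, L=1; D->plug->D->R->H->L->E->refl->B->L'->F->R'->E->plug->E
Char 3 ('B'): step: R->7, L=1; B->plug->B->R->D->L->G->refl->F->L'->E->R'->D->plug->D
Char 4 ('H'): step: R->0, L->2 (L advanced); H->plug->H->R->B->L->B->refl->E->L'->D->R'->C->plug->G
Char 5 ('F'): step: R->1, L=2; F->plug->F->R->H->L->C->refl->A->L'->E->R'->A->plug->A
Char 6 ('G'): step: R->2, L=2; G->plug->C->R->C->L->F->refl->G->L'->A->R'->G->plug->C
Char 7 ('F'): step: R->3, L=2; F->plug->F->R->H->L->C->refl->A->L'->E->R'->A->plug->A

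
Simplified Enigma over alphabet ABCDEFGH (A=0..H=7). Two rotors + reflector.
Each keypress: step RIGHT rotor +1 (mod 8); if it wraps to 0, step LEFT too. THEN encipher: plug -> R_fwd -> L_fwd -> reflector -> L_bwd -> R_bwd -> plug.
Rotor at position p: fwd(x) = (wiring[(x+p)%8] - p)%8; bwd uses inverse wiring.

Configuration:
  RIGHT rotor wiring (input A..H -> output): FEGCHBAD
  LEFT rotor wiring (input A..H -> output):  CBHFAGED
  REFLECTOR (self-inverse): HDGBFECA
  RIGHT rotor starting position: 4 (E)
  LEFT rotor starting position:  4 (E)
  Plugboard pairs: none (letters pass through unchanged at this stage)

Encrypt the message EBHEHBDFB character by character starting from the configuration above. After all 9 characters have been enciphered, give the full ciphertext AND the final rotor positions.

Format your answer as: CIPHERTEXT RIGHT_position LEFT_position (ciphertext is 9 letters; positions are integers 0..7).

Answer: CEAGADFDA 5 5

Derivation:
Char 1 ('E'): step: R->5, L=4; E->plug->E->R->H->L->B->refl->D->L'->G->R'->C->plug->C
Char 2 ('B'): step: R->6, L=4; B->plug->B->R->F->L->F->refl->E->L'->A->R'->E->plug->E
Char 3 ('H'): step: R->7, L=4; H->plug->H->R->B->L->C->refl->G->L'->E->R'->A->plug->A
Char 4 ('E'): step: R->0, L->5 (L advanced); E->plug->E->R->H->L->D->refl->B->L'->A->R'->G->plug->G
Char 5 ('H'): step: R->1, L=5; H->plug->H->R->E->L->E->refl->F->L'->D->R'->A->plug->A
Char 6 ('B'): step: R->2, L=5; B->plug->B->R->A->L->B->refl->D->L'->H->R'->D->plug->D
Char 7 ('D'): step: R->3, L=5; D->plug->D->R->F->L->C->refl->G->L'->C->R'->F->plug->F
Char 8 ('F'): step: R->4, L=5; F->plug->F->R->A->L->B->refl->D->L'->H->R'->D->plug->D
Char 9 ('B'): step: R->5, L=5; B->plug->B->R->D->L->F->refl->E->L'->E->R'->A->plug->A
Final: ciphertext=CEAGADFDA, RIGHT=5, LEFT=5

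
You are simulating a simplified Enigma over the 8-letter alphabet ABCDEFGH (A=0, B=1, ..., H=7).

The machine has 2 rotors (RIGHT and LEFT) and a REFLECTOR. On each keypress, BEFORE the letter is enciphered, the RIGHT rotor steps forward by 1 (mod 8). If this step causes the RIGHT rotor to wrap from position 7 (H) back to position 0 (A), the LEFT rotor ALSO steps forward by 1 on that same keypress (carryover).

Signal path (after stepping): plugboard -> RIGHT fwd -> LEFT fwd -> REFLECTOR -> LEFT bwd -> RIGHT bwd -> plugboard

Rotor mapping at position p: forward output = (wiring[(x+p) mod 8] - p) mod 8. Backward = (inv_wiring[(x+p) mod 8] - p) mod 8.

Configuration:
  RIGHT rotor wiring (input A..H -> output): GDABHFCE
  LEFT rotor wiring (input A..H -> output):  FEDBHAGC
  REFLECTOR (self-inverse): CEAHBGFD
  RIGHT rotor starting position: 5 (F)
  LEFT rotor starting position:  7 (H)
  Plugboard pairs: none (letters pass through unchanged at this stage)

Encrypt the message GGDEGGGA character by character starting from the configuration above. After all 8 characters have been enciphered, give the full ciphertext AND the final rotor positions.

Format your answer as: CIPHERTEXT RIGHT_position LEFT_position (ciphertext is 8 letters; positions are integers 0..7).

Answer: EHBAFAEE 5 0

Derivation:
Char 1 ('G'): step: R->6, L=7; G->plug->G->R->B->L->G->refl->F->L'->C->R'->E->plug->E
Char 2 ('G'): step: R->7, L=7; G->plug->G->R->G->L->B->refl->E->L'->D->R'->H->plug->H
Char 3 ('D'): step: R->0, L->0 (L advanced); D->plug->D->R->B->L->E->refl->B->L'->D->R'->B->plug->B
Char 4 ('E'): step: R->1, L=0; E->plug->E->R->E->L->H->refl->D->L'->C->R'->A->plug->A
Char 5 ('G'): step: R->2, L=0; G->plug->G->R->E->L->H->refl->D->L'->C->R'->F->plug->F
Char 6 ('G'): step: R->3, L=0; G->plug->G->R->A->L->F->refl->G->L'->G->R'->A->plug->A
Char 7 ('G'): step: R->4, L=0; G->plug->G->R->E->L->H->refl->D->L'->C->R'->E->plug->E
Char 8 ('A'): step: R->5, L=0; A->plug->A->R->A->L->F->refl->G->L'->G->R'->E->plug->E
Final: ciphertext=EHBAFAEE, RIGHT=5, LEFT=0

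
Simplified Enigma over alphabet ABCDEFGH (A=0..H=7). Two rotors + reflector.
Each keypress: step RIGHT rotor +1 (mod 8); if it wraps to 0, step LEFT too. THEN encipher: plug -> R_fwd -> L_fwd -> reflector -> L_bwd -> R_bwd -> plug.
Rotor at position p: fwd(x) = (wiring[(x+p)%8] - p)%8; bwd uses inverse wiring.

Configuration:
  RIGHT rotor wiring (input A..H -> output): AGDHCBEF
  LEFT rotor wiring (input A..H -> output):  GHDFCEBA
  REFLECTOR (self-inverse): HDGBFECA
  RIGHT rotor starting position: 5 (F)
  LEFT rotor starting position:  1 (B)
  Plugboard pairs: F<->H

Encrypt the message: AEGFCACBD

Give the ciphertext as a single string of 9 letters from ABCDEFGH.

Answer: EBECAEDHH

Derivation:
Char 1 ('A'): step: R->6, L=1; A->plug->A->R->G->L->H->refl->A->L'->F->R'->E->plug->E
Char 2 ('E'): step: R->7, L=1; E->plug->E->R->A->L->G->refl->C->L'->B->R'->B->plug->B
Char 3 ('G'): step: R->0, L->2 (L advanced); G->plug->G->R->E->L->H->refl->A->L'->C->R'->E->plug->E
Char 4 ('F'): step: R->1, L=2; F->plug->H->R->H->L->F->refl->E->L'->G->R'->C->plug->C
Char 5 ('C'): step: R->2, L=2; C->plug->C->R->A->L->B->refl->D->L'->B->R'->A->plug->A
Char 6 ('A'): step: R->3, L=2; A->plug->A->R->E->L->H->refl->A->L'->C->R'->E->plug->E
Char 7 ('C'): step: R->4, L=2; C->plug->C->R->A->L->B->refl->D->L'->B->R'->D->plug->D
Char 8 ('B'): step: R->5, L=2; B->plug->B->R->H->L->F->refl->E->L'->G->R'->F->plug->H
Char 9 ('D'): step: R->6, L=2; D->plug->D->R->A->L->B->refl->D->L'->B->R'->F->plug->H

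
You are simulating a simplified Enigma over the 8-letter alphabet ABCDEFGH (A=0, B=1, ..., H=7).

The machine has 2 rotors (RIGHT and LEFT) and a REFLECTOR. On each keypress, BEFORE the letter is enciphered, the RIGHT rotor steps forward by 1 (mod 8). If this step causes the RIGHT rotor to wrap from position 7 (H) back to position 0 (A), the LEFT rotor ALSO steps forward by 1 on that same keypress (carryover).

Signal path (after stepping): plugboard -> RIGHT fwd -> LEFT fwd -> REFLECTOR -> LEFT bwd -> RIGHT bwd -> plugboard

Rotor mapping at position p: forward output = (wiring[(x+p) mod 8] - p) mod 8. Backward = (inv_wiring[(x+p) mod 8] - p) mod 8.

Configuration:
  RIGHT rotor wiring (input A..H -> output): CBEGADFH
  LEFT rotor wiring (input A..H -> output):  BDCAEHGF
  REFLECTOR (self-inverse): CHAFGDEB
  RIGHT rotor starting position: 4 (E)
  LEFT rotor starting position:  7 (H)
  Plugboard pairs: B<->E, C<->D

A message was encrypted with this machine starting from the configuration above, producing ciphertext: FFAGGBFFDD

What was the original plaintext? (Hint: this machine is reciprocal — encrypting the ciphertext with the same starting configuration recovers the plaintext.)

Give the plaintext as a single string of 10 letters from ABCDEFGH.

Char 1 ('F'): step: R->5, L=7; F->plug->F->R->H->L->H->refl->B->L'->E->R'->E->plug->B
Char 2 ('F'): step: R->6, L=7; F->plug->F->R->A->L->G->refl->E->L'->C->R'->G->plug->G
Char 3 ('A'): step: R->7, L=7; A->plug->A->R->A->L->G->refl->E->L'->C->R'->C->plug->D
Char 4 ('G'): step: R->0, L->0 (L advanced); G->plug->G->R->F->L->H->refl->B->L'->A->R'->E->plug->B
Char 5 ('G'): step: R->1, L=0; G->plug->G->R->G->L->G->refl->E->L'->E->R'->F->plug->F
Char 6 ('B'): step: R->2, L=0; B->plug->E->R->D->L->A->refl->C->L'->C->R'->A->plug->A
Char 7 ('F'): step: R->3, L=0; F->plug->F->R->H->L->F->refl->D->L'->B->R'->H->plug->H
Char 8 ('F'): step: R->4, L=0; F->plug->F->R->F->L->H->refl->B->L'->A->R'->G->plug->G
Char 9 ('D'): step: R->5, L=0; D->plug->C->R->C->L->C->refl->A->L'->D->R'->H->plug->H
Char 10 ('D'): step: R->6, L=0; D->plug->C->R->E->L->E->refl->G->L'->G->R'->E->plug->B

Answer: BGDBFAHGHB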